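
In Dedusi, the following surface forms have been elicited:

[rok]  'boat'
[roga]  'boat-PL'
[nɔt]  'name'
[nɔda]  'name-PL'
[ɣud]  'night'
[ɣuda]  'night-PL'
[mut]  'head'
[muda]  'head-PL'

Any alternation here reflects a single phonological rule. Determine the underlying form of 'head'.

/mut/

The root 'head' surfaces as [mut] and [muda], with a stem-final [t] ~ [d] alternation.
But 'night' keeps [d] in both environments ([ɣud], [ɣuda]), so there is no rule changing /d/ to [t] in isolation.
The underlying segment must be /t/; voiceless stops become voiced between vowels, yielding [d] there.
So 'head' = /mut/.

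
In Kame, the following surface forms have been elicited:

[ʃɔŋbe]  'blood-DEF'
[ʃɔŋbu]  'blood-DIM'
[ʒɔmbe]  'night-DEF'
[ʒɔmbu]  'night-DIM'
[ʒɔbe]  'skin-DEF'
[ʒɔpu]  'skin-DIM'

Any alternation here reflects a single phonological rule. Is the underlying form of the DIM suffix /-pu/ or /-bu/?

/-pu/

The DIM suffix surfaces as [-bu] and [-pu], depending on the final segment of the stem.
By contrast the DEF suffix keeps its initial [b] throughout — that segment must be underlying.
So the underlying form is /-pu/, and voiceless stops become voiced after a nasal.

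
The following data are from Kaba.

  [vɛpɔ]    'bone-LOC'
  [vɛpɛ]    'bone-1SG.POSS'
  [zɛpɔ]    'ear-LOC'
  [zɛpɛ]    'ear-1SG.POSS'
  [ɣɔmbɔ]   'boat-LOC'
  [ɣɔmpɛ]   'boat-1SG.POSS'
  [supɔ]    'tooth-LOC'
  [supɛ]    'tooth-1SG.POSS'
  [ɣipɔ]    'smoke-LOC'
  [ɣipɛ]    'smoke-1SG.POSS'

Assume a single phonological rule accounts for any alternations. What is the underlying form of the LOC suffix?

The LOC morpheme has two allomorphs, [-bɔ] and [-pɔ].
By contrast the 1SG.POSS suffix keeps its initial [p] throughout — that segment must be underlying.
So the underlying form is /-bɔ/, and voiced stops become voiceless after a vowel.

/-bɔ/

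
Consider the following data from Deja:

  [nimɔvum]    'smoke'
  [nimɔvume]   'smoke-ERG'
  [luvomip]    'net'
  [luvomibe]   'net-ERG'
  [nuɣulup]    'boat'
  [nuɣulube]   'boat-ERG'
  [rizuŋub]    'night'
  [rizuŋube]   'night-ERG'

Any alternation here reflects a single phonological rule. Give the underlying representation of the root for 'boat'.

'boat' shows [p] ~ [b] at the end of the stem ([nuɣulup] vs [nuɣulube]).
Compare 'night', with invariant [b] in [rizuŋub] and [rizuŋube]: an analysis with underlying /b/ and a rule producing [p] in isolation would wrongly predict alternation here too.
The underlying segment must be /p/; voiceless stops become voiced between vowels, yielding [b] there.
The underlying form of 'boat' is therefore /nuɣulup/.

/nuɣulup/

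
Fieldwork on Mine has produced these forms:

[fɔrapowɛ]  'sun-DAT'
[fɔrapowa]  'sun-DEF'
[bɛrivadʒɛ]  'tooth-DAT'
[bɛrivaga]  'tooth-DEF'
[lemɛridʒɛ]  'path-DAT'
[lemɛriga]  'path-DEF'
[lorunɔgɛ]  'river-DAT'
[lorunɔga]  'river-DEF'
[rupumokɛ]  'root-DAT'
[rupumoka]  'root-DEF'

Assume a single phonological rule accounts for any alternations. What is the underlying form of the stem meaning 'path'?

The root 'path' surfaces as [lemɛridʒɛ] and [lemɛriga], with a stem-final [dʒ] ~ [g] alternation.
Compare 'river', with invariant [g] in [lorunɔgɛ] and [lorunɔga]: an analysis with underlying /g/ and a rule producing [dʒ] before the DAT suffix would wrongly predict alternation here too.
The alternation reflects depalatalization: palato-alveolar /dʒ/ becomes [g] when no front vowel follows. /dʒ/ is underlying.
The underlying form of 'path' is therefore /lemɛridʒ/.

/lemɛridʒ/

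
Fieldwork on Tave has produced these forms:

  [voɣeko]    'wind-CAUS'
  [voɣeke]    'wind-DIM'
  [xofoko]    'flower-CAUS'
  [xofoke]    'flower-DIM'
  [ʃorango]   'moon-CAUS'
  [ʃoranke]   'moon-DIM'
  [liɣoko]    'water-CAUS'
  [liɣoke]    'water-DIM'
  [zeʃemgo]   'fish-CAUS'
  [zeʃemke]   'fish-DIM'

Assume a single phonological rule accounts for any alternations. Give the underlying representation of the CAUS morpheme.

The CAUS morpheme has two allomorphs, [-go] and [-ko].
The DIM suffix, which begins with [k], is invariant after every stem; so [k] is not altered by any rule here.
The CAUS suffix is therefore /-go/ underlyingly, with post-vocalic devoicing: voiced stops become voiceless after a vowel.

/-go/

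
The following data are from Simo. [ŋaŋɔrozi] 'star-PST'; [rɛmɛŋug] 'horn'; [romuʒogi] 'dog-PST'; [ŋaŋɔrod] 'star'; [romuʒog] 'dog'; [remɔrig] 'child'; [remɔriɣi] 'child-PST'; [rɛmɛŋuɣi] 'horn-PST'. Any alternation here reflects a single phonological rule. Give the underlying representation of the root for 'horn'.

/rɛmɛŋuɣ/

The root 'horn' surfaces as [rɛmɛŋug] and [rɛmɛŋuɣi], with a stem-final [g] ~ [ɣ] alternation.
If /g/ were underlying and a rule turned it into [ɣ] before the PST suffix, 'dog' would also alternate; but it has [g] in both [romuʒog] and [romuʒogi].
Therefore /ɣ/ is basic and [g] is derived by word-final hardening (voiced fricatives become stops word-finally).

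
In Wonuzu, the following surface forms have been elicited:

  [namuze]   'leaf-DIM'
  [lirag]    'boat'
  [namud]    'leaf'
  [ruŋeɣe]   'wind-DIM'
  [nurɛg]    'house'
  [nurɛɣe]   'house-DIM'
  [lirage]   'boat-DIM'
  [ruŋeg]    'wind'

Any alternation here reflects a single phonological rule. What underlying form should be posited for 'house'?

'house' shows [ɣ] ~ [g] at the end of the stem ([nurɛɣe] vs [nurɛg]).
If /g/ were underlying and a rule turned it into [ɣ] before the DIM suffix, 'boat' would also alternate; but it has [g] in both [lirage] and [lirag].
The underlying segment must be /ɣ/; voiced fricatives become stops word-finally, yielding [g] there.
The underlying form of 'house' is therefore /nurɛɣ/.

/nurɛɣ/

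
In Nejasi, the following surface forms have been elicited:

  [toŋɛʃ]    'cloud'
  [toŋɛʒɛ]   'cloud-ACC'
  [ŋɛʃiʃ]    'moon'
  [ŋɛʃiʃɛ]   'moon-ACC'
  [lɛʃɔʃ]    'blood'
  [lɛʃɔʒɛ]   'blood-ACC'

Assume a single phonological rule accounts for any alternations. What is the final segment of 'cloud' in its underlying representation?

'cloud' shows [ʃ] ~ [ʒ] at the end of the stem ([toŋɛʃ] vs [toŋɛʒɛ]).
But 'moon' keeps [ʃ] in both environments ([ŋɛʃiʃ], [ŋɛʃiʃɛ]), so there is no rule changing /ʃ/ to [ʒ] before the ACC suffix.
So /ʒ/ is underlying, and a rule of word-final obstruent devoicing — voiced obstruents become voiceless word-finally — gives [ʃ].

/ʒ/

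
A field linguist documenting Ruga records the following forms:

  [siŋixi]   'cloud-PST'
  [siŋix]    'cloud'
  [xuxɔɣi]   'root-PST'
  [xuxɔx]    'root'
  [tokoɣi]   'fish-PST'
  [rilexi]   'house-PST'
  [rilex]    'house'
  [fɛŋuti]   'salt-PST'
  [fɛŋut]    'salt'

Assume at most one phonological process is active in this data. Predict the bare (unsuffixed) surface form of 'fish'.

[tokox]

In [xuxɔɣi] and [xuxɔx] the final segment of 'root' alternates: [ɣ] ~ [x].
The stem 'house' ([rilexi], [rilex]) shows [x] unchanged in both environments, so [x] cannot be basic with [ɣ] derived before the PST suffix.
The underlying segment must be /ɣ/; voiced obstruents become voiceless word-finally, yielding [x] there.
The one attested form of 'fish', [tokoɣi], shows underlying /tokoɣ/. Applying the same rule word-finally gives [tokox].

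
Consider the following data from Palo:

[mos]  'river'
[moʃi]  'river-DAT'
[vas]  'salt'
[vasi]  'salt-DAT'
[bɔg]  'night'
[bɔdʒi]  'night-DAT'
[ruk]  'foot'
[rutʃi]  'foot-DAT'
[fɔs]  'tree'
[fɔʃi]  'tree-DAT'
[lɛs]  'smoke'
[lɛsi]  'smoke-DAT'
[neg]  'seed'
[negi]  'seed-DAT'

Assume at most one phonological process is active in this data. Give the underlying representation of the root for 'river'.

/moʃ/

The root 'river' surfaces as [mos] and [moʃi], with a stem-final [s] ~ [ʃ] alternation.
If /s/ were underlying and a rule turned it into [ʃ] before the DAT suffix, 'salt' would also alternate; but it has [s] in both [vas] and [vasi].
The alternation reflects depalatalization: palato-alveolar /tʃ/, /dʒ/ and /ʃ/ become [k], [g] and [s] when no front vowel follows. /ʃ/ is underlying.
The underlying form of 'river' is therefore /moʃ/.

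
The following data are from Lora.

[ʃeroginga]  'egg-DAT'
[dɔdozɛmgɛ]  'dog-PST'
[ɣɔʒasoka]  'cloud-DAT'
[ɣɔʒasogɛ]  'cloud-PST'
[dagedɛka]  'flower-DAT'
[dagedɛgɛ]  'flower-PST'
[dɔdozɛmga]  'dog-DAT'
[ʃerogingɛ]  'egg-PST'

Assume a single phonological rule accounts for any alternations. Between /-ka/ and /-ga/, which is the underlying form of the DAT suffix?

/-ka/

The DAT morpheme has two allomorphs, [-ga] and [-ka].
The PST suffix, which begins with [g], is invariant after every stem; so [g] is not altered by any rule here.
So the underlying form is /-ka/, and voiceless stops become voiced after a nasal.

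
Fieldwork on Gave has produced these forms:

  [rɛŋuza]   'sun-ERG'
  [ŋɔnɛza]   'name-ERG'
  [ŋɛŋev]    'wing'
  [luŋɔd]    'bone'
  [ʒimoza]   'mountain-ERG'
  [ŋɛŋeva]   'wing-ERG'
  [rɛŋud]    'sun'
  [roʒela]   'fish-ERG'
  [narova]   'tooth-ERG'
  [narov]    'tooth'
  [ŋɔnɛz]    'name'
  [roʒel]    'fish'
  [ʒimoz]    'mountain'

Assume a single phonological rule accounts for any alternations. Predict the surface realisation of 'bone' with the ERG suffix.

'sun' shows [d] ~ [z] at the end of the stem ([rɛŋud] vs [rɛŋuza]).
But 'name' keeps [z] in both environments ([ŋɔnɛz], [ŋɔnɛza]), so there is no rule changing /z/ to [d] in isolation.
Therefore /d/ is basic and [z] is derived by intervocalic spirantization (voiced stops become fricatives between vowels).
The one attested form of 'bone', [luŋɔd], shows underlying /luŋɔd/. Applying the same rule between vowels gives [luŋɔza].

[luŋɔza]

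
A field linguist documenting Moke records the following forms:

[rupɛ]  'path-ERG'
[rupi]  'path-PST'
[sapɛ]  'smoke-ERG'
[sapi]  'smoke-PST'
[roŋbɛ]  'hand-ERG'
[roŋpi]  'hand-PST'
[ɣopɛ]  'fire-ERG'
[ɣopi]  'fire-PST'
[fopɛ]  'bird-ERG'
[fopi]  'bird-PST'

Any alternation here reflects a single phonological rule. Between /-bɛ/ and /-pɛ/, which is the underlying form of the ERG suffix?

/-bɛ/

The ERG morpheme has two allomorphs, [-bɛ] and [-pɛ].
By contrast the PST suffix keeps its initial [p] throughout — that segment must be underlying.
The ERG suffix is therefore /-bɛ/ underlyingly, with post-vocalic devoicing: voiced stops become voiceless after a vowel.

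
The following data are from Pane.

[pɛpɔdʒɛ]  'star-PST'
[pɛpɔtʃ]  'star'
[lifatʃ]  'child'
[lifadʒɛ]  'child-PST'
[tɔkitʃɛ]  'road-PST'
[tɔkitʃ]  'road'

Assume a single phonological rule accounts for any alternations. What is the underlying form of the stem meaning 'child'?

/lifadʒ/

The stem for 'child' ends in [dʒ] in [lifadʒɛ] but [tʃ] in [lifatʃ].
The stem 'road' ([tɔkitʃɛ], [tɔkitʃ]) shows [tʃ] unchanged in both environments, so [tʃ] cannot be basic with [dʒ] derived before the PST suffix.
The underlying segment must be /dʒ/; voiced obstruents become voiceless word-finally, yielding [tʃ] there.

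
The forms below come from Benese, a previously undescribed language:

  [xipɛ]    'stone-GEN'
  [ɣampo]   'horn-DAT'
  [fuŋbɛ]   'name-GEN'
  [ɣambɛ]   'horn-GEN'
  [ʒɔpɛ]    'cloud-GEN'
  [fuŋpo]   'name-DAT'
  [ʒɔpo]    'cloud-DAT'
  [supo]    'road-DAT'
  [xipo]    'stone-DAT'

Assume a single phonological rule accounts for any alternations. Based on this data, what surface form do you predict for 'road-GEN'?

The GEN morpheme has two allomorphs, [-bɛ] and [-pɛ].
By contrast the DAT suffix keeps its initial [p] throughout — that segment must be underlying.
So the underlying form is /-bɛ/, and voiced stops become voiceless after a vowel.
After 'road', which ends in a vowel, the suffix surfaces as [-pɛ], giving [supɛ].

[supɛ]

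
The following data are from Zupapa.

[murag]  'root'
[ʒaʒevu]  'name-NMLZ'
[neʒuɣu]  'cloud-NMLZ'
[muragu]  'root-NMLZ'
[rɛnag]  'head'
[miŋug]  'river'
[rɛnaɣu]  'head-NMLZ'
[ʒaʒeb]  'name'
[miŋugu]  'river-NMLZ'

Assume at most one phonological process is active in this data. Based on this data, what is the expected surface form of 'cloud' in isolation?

In [rɛnag] and [rɛnaɣu] the final segment of 'head' alternates: [g] ~ [ɣ].
But 'river' keeps [g] in both environments ([miŋug], [miŋugu]), so there is no rule changing /g/ to [ɣ] before the NMLZ suffix.
The underlying segment must be /ɣ/; voiced fricatives become stops word-finally, yielding [g] there.
From [neʒuɣu] the stem 'cloud' is /neʒuɣ/; word-finally this yields [neʒug].

[neʒug]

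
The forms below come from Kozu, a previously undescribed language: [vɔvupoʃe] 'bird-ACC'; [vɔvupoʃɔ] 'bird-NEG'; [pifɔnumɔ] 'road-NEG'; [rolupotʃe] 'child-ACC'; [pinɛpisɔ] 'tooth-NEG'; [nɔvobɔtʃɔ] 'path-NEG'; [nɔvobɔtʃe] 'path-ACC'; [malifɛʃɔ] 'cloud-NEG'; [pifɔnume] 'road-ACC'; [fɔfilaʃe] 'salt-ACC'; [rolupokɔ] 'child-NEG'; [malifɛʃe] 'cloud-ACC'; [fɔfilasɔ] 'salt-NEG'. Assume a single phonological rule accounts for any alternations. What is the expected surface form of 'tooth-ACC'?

[pinɛpiʃe]

The stem for 'salt' ends in [s] in [fɔfilasɔ] but [ʃ] in [fɔfilaʃe].
Compare 'cloud', with invariant [ʃ] in [malifɛʃɔ] and [malifɛʃe]: an analysis with underlying /ʃ/ and a rule producing [s] before the NEG suffix would wrongly predict alternation here too.
So /s/ is underlying, and a rule of palatalization before a front vowel — /k/ and /s/ become palato-alveolar [tʃ] and [ʃ] before a front vowel — gives [ʃ].
From [pinɛpisɔ] the stem 'tooth' is /pinɛpis/; before a front vowel this yields [pinɛpiʃe].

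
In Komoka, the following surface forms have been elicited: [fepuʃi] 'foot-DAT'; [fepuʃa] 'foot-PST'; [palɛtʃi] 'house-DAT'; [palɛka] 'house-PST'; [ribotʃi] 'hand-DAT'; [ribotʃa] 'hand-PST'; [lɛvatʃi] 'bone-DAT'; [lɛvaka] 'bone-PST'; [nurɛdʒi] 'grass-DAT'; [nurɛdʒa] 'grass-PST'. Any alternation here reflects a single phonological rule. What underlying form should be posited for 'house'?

The root 'house' surfaces as [palɛtʃi] and [palɛka], with a stem-final [tʃ] ~ [k] alternation.
The stem 'hand' ([ribotʃi], [ribotʃa]) shows [tʃ] unchanged in both environments, so [tʃ] cannot be basic with [k] derived before the PST suffix.
Therefore /k/ is basic and [tʃ] is derived by palatalization before a front vowel (/k/ becomes palato-alveolar [tʃ] before a front vowel).
Hence 'house' is /palɛk/ underlyingly.

/palɛk/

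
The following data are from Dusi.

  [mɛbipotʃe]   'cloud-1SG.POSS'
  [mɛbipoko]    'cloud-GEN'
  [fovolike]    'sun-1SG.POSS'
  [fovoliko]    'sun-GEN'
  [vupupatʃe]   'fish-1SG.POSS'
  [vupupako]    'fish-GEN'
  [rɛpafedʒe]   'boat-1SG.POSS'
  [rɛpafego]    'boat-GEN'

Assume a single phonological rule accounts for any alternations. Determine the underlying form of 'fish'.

/vupupatʃ/

'fish' shows [tʃ] ~ [k] at the end of the stem ([vupupatʃe] vs [vupupako]).
The stem 'sun' ([fovolike], [fovoliko]) shows [k] unchanged in both environments, so [k] cannot be basic with [tʃ] derived before the 1SG.POSS suffix.
So /tʃ/ is underlying, and a rule of depalatalization — palato-alveolar /tʃ/ and /dʒ/ become [k] and [g] when no front vowel follows — gives [k].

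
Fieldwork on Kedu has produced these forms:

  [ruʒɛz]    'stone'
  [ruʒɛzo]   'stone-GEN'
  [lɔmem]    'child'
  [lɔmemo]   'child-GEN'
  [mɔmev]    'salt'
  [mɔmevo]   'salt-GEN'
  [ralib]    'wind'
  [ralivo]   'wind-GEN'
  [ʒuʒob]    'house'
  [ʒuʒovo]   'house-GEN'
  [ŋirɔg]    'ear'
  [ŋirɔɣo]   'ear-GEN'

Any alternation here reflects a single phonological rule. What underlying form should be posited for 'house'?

/ʒuʒob/

In [ʒuʒob] and [ʒuʒovo] the final segment of 'house' alternates: [b] ~ [v].
But 'salt' keeps [v] in both environments ([mɔmev], [mɔmevo]), so there is no rule changing /v/ to [b] in isolation.
So /b/ is underlying, and a rule of intervocalic spirantization — voiced stops become fricatives between vowels — gives [v].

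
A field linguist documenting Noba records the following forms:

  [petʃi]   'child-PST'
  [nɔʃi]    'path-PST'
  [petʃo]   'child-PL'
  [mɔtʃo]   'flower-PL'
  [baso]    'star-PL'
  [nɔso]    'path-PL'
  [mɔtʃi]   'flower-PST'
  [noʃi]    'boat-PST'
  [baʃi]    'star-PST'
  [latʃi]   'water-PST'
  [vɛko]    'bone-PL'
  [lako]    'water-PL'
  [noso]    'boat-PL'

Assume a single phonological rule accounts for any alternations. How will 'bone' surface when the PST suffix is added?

In [latʃi] and [lako] the final segment of 'water' alternates: [tʃ] ~ [k].
But 'child' keeps [tʃ] in both environments ([petʃi], [petʃo]), so there is no rule changing /tʃ/ to [k] before the PL suffix.
The alternation reflects palatalization before a front vowel: /k/ and /s/ become palato-alveolar [tʃ] and [ʃ] before a front vowel. /k/ is underlying.
From [vɛko] the stem 'bone' is /vɛk/; before a front vowel this yields [vɛtʃi].

[vɛtʃi]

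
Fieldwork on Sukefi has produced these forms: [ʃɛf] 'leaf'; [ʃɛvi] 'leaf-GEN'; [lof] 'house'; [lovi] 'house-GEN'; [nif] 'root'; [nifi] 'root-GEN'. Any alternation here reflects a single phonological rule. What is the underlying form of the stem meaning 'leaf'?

/ʃɛv/

'leaf' shows [f] ~ [v] at the end of the stem ([ʃɛf] vs [ʃɛvi]).
But 'root' keeps [f] in both environments ([nif], [nifi]), so there is no rule changing /f/ to [v] before the GEN suffix.
The underlying segment must be /v/; voiced obstruents become voiceless word-finally, yielding [f] there.
The underlying form of 'leaf' is therefore /ʃɛv/.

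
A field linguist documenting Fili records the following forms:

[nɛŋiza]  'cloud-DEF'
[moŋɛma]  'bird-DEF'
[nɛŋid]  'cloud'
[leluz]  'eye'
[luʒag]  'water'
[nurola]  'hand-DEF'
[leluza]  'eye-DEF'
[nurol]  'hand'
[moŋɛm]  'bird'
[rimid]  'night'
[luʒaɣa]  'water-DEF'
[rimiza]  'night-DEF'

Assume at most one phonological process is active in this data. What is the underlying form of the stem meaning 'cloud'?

The stem for 'cloud' ends in [z] in [nɛŋiza] but [d] in [nɛŋid].
If /z/ were underlying and a rule turned it into [d] in isolation, 'eye' would also alternate; but it has [z] in both [leluza] and [leluz].
So /d/ is underlying, and a rule of intervocalic spirantization — voiced stops become fricatives between vowels — gives [z].

/nɛŋid/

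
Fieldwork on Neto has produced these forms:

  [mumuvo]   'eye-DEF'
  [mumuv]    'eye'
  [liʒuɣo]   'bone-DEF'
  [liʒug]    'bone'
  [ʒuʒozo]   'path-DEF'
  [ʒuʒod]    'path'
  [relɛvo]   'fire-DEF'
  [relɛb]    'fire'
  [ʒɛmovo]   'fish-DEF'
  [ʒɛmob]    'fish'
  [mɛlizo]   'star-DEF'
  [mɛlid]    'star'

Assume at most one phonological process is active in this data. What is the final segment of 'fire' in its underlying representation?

The root 'fire' surfaces as [relɛvo] and [relɛb], with a stem-final [v] ~ [b] alternation.
Compare 'eye', with invariant [v] in [mumuvo] and [mumuv]: an analysis with underlying /v/ and a rule producing [b] in isolation would wrongly predict alternation here too.
The underlying segment must be /b/; voiced stops become fricatives between vowels, yielding [v] there.

/b/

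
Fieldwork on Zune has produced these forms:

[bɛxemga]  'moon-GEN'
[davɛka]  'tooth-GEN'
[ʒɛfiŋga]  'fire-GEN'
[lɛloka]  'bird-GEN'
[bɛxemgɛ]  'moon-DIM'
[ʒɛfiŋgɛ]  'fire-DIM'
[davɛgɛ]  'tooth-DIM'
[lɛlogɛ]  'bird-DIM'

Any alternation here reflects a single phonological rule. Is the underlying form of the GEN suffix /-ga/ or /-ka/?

The GEN suffix surfaces as [-ga] and [-ka], depending on the final segment of the stem.
The DIM suffix, which begins with [g], is invariant after every stem; so [g] is not altered by any rule here.
The GEN suffix is therefore /-ka/ underlyingly, with post-nasal voicing: voiceless stops become voiced after a nasal.

/-ka/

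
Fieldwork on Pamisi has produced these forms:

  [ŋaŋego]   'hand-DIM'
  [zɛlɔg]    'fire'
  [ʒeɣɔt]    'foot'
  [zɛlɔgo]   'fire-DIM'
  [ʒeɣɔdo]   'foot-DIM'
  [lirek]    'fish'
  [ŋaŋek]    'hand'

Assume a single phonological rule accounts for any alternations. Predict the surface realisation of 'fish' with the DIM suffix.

In [ŋaŋek] and [ŋaŋego] the final segment of 'hand' alternates: [k] ~ [g].
Compare 'fire', with invariant [g] in [zɛlɔg] and [zɛlɔgo]: an analysis with underlying /g/ and a rule producing [k] in isolation would wrongly predict alternation here too.
The underlying segment must be /k/; voiceless stops become voiced between vowels, yielding [g] there.
The one attested form of 'fish', [lirek], shows underlying /lirek/. Applying the same rule between vowels gives [lirego].

[lirego]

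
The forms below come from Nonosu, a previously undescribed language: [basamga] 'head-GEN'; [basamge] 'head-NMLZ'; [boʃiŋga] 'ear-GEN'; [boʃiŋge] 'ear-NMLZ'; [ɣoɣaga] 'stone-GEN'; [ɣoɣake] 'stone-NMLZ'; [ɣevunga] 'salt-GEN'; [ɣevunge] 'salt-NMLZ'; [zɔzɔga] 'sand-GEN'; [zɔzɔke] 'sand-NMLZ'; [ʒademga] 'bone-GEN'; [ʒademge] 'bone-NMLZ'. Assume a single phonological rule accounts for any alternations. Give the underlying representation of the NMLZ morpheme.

/-ke/

The NMLZ suffix surfaces as [-ge] and [-ke], depending on the final segment of the stem.
By contrast the GEN suffix keeps its initial [g] throughout — that segment must be underlying.
The NMLZ suffix is therefore /-ke/ underlyingly, with post-nasal voicing: voiceless stops become voiced after a nasal.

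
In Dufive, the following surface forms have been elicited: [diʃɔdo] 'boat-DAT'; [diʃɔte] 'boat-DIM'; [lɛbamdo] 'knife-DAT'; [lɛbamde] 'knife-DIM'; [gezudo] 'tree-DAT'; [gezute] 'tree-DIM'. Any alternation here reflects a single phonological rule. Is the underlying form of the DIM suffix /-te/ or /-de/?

The DIM morpheme has two allomorphs, [-de] and [-te].
By contrast the DAT suffix keeps its initial [d] throughout — that segment must be underlying.
So the underlying form is /-te/, and voiceless stops become voiced after a nasal.

/-te/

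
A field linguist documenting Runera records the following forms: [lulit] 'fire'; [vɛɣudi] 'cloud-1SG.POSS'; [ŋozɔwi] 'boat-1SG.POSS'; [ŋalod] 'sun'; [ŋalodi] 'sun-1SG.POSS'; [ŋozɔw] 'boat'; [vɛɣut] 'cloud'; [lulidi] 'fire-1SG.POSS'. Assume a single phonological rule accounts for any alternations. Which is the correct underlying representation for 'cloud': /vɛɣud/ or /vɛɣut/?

/vɛɣut/

In [vɛɣudi] and [vɛɣut] the final segment of 'cloud' alternates: [d] ~ [t].
The stem 'sun' ([ŋalodi], [ŋalod]) shows [d] unchanged in both environments, so [d] cannot be basic with [t] derived in isolation.
Therefore /t/ is basic and [d] is derived by intervocalic voicing (voiceless stops become voiced between vowels).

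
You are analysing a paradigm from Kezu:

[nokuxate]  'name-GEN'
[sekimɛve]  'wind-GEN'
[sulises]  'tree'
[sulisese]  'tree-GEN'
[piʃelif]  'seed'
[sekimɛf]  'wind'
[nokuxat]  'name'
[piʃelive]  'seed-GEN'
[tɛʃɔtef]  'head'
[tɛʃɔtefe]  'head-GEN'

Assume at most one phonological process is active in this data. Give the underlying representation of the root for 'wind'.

/sekimɛv/

The stem for 'wind' ends in [v] in [sekimɛve] but [f] in [sekimɛf].
If /f/ were underlying and a rule turned it into [v] before the GEN suffix, 'head' would also alternate; but it has [f] in both [tɛʃɔtefe] and [tɛʃɔtef].
The underlying segment must be /v/; voiced obstruents become voiceless word-finally, yielding [f] there.
Hence 'wind' is /sekimɛv/ underlyingly.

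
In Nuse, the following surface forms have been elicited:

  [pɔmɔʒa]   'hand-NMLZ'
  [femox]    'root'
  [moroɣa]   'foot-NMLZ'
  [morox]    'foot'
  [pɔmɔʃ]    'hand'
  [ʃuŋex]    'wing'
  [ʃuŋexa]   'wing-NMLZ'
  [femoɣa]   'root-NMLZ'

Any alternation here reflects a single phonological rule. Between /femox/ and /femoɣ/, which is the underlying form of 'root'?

/femoɣ/

The root 'root' surfaces as [femoɣa] and [femox], with a stem-final [ɣ] ~ [x] alternation.
The stem 'wing' ([ʃuŋexa], [ʃuŋex]) shows [x] unchanged in both environments, so [x] cannot be basic with [ɣ] derived before the NMLZ suffix.
Therefore /ɣ/ is basic and [x] is derived by word-final obstruent devoicing (voiced obstruents become voiceless word-finally).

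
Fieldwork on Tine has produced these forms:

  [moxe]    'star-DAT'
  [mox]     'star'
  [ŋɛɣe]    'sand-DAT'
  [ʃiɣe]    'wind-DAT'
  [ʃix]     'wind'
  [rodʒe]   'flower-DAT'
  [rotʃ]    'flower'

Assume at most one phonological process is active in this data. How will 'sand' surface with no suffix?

The root 'wind' surfaces as [ʃiɣe] and [ʃix], with a stem-final [ɣ] ~ [x] alternation.
Compare 'star', with invariant [x] in [moxe] and [mox]: an analysis with underlying /x/ and a rule producing [ɣ] before the DAT suffix would wrongly predict alternation here too.
The underlying segment must be /ɣ/; voiced obstruents become voiceless word-finally, yielding [x] there.
From [ŋɛɣe] the stem 'sand' is /ŋɛɣ/; word-finally this yields [ŋɛx].

[ŋɛx]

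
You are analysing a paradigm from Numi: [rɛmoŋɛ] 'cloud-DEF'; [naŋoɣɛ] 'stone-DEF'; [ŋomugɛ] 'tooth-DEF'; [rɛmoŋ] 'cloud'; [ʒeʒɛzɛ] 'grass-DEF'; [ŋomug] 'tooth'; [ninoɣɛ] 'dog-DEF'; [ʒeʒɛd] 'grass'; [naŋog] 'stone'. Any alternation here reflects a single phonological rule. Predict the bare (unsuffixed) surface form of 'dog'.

In [naŋog] and [naŋoɣɛ] the final segment of 'stone' alternates: [g] ~ [ɣ].
But 'tooth' keeps [g] in both environments ([ŋomug], [ŋomugɛ]), so there is no rule changing /g/ to [ɣ] before the DEF suffix.
The alternation reflects word-final hardening: voiced fricatives become stops word-finally. /ɣ/ is underlying.
The one attested form of 'dog', [ninoɣɛ], shows underlying /ninoɣ/. Applying the same rule word-finally gives [ninog].

[ninog]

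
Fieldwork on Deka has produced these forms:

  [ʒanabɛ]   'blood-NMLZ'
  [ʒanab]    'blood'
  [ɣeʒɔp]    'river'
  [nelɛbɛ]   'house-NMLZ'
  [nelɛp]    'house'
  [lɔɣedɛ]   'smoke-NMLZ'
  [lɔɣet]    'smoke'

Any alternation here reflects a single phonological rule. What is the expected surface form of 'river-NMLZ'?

[ɣeʒɔbɛ]

'house' shows [b] ~ [p] at the end of the stem ([nelɛbɛ] vs [nelɛp]).
If /b/ were underlying and a rule turned it into [p] in isolation, 'blood' would also alternate; but it has [b] in both [ʒanabɛ] and [ʒanab].
The underlying segment must be /p/; voiceless stops become voiced between vowels, yielding [b] there.
The one attested form of 'river', [ɣeʒɔp], shows underlying /ɣeʒɔp/. Applying the same rule between vowels gives [ɣeʒɔbɛ].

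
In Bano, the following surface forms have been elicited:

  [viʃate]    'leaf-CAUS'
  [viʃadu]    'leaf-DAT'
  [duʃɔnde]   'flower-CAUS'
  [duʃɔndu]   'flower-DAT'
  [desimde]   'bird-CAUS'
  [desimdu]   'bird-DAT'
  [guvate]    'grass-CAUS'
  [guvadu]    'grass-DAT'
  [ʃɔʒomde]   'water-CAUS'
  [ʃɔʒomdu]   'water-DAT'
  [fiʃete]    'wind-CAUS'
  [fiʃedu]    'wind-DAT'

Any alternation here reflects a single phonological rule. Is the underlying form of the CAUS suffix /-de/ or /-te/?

/-te/

The CAUS morpheme has two allomorphs, [-de] and [-te].
The DAT suffix, which begins with [d], is invariant after every stem; so [d] is not altered by any rule here.
So the underlying form is /-te/, and voiceless stops become voiced after a nasal.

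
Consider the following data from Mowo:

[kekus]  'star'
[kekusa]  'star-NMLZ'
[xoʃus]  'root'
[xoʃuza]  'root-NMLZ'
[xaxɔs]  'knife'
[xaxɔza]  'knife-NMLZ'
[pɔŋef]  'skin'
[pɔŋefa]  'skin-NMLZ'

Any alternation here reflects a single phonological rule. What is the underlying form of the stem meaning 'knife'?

/xaxɔz/

'knife' shows [s] ~ [z] at the end of the stem ([xaxɔs] vs [xaxɔza]).
Compare 'star', with invariant [s] in [kekus] and [kekusa]: an analysis with underlying /s/ and a rule producing [z] before the NMLZ suffix would wrongly predict alternation here too.
The underlying segment must be /z/; voiced obstruents become voiceless word-finally, yielding [s] there.
Hence 'knife' is /xaxɔz/ underlyingly.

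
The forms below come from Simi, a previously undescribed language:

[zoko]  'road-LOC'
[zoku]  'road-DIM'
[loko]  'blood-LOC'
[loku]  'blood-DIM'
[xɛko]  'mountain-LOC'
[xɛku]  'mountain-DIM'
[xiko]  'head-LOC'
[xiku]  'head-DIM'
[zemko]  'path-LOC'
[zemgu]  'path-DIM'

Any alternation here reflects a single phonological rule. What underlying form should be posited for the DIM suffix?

The DIM morpheme has two allomorphs, [-gu] and [-ku].
The LOC suffix, which begins with [k], is invariant after every stem; so [k] is not altered by any rule here.
The DIM suffix is therefore /-gu/ underlyingly, with post-vocalic devoicing: voiced stops become voiceless after a vowel.

/-gu/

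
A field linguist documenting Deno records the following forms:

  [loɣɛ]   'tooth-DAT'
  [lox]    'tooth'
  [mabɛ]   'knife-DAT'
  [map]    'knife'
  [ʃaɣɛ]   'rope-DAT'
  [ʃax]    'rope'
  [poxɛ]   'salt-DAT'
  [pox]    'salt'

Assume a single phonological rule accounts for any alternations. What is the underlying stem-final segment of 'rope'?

/ɣ/

'rope' shows [ɣ] ~ [x] at the end of the stem ([ʃaɣɛ] vs [ʃax]).
Compare 'salt', with invariant [x] in [poxɛ] and [pox]: an analysis with underlying /x/ and a rule producing [ɣ] before the DAT suffix would wrongly predict alternation here too.
The underlying segment must be /ɣ/; voiced obstruents become voiceless word-finally, yielding [x] there.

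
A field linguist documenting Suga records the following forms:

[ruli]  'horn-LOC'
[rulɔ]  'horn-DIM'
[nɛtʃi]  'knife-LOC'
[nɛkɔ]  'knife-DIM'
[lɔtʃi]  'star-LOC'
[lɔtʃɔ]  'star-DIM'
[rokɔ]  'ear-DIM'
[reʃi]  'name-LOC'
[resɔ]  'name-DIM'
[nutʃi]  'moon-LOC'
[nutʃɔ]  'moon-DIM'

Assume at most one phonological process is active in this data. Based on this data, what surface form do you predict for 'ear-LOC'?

[rotʃi]

In [nɛtʃi] and [nɛkɔ] the final segment of 'knife' alternates: [tʃ] ~ [k].
The stem 'star' ([lɔtʃi], [lɔtʃɔ]) shows [tʃ] unchanged in both environments, so [tʃ] cannot be basic with [k] derived before the DIM suffix.
The underlying segment must be /k/; /k/ and /s/ become palato-alveolar [tʃ] and [ʃ] before a front vowel, yielding [tʃ] there.
The one attested form of 'ear', [rokɔ], shows underlying /rok/. Applying the same rule before a front vowel gives [rotʃi].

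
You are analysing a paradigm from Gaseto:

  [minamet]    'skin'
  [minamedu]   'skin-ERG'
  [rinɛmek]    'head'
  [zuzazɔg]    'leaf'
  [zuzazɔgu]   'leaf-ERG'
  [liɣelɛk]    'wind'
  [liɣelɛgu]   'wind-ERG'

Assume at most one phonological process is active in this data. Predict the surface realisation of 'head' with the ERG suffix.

In [liɣelɛk] and [liɣelɛgu] the final segment of 'wind' alternates: [k] ~ [g].
Compare 'leaf', with invariant [g] in [zuzazɔg] and [zuzazɔgu]: an analysis with underlying /g/ and a rule producing [k] in isolation would wrongly predict alternation here too.
Therefore /k/ is basic and [g] is derived by intervocalic voicing (voiceless stops become voiced between vowels).
The one attested form of 'head', [rinɛmek], shows underlying /rinɛmek/. Applying the same rule between vowels gives [rinɛmegu].

[rinɛmegu]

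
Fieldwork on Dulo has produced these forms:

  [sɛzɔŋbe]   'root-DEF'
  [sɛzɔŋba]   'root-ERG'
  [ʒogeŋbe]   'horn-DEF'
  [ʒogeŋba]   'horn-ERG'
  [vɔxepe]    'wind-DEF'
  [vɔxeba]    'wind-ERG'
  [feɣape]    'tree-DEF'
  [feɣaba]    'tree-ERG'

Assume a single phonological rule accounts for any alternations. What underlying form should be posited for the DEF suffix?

/-pe/

The DEF suffix surfaces as [-be] and [-pe], depending on the final segment of the stem.
By contrast the ERG suffix keeps its initial [b] throughout — that segment must be underlying.
The DEF suffix is therefore /-pe/ underlyingly, with post-nasal voicing: voiceless stops become voiced after a nasal.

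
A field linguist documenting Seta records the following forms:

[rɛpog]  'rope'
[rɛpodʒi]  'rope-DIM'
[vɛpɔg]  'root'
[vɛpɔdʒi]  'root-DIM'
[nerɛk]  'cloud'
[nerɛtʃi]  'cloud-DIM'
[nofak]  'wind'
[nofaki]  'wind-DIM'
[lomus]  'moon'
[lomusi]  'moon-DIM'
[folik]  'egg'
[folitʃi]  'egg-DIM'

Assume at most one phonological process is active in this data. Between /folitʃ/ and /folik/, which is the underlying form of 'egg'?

The stem for 'egg' ends in [k] in [folik] but [tʃ] in [folitʃi].
The stem 'wind' ([nofak], [nofaki]) shows [k] unchanged in both environments, so [k] cannot be basic with [tʃ] derived before the DIM suffix.
The alternation reflects depalatalization: palato-alveolar /tʃ/ and /dʒ/ become [k] and [g] when no front vowel follows. /tʃ/ is underlying.

/folitʃ/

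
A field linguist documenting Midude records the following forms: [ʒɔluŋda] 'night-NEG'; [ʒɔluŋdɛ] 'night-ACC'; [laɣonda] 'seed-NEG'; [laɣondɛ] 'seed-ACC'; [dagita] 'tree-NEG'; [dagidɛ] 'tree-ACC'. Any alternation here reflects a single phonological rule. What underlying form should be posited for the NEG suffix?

/-ta/

The NEG morpheme has two allomorphs, [-da] and [-ta].
The ACC suffix, which begins with [d], is invariant after every stem; so [d] is not altered by any rule here.
The NEG suffix is therefore /-ta/ underlyingly, with post-nasal voicing: voiceless stops become voiced after a nasal.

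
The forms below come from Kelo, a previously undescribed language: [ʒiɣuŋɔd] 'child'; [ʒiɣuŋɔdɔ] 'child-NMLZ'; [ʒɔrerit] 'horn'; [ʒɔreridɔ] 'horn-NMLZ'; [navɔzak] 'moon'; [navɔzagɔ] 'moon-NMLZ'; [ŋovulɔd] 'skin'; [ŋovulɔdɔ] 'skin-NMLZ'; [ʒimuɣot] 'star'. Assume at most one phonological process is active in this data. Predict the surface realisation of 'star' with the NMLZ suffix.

[ʒimuɣodɔ]

The stem for 'horn' ends in [t] in [ʒɔrerit] but [d] in [ʒɔreridɔ].
But 'skin' keeps [d] in both environments ([ŋovulɔd], [ŋovulɔdɔ]), so there is no rule changing /d/ to [t] in isolation.
The alternation reflects intervocalic voicing: voiceless stops become voiced between vowels. /t/ is underlying.
The one attested form of 'star', [ʒimuɣot], shows underlying /ʒimuɣot/. Applying the same rule between vowels gives [ʒimuɣodɔ].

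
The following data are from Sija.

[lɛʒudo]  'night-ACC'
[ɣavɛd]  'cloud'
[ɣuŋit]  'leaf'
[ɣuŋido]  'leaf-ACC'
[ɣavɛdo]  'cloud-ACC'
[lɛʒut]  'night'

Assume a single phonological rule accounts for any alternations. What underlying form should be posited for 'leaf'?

The root 'leaf' surfaces as [ɣuŋit] and [ɣuŋido], with a stem-final [t] ~ [d] alternation.
The stem 'cloud' ([ɣavɛd], [ɣavɛdo]) shows [d] unchanged in both environments, so [d] cannot be basic with [t] derived in isolation.
The alternation reflects intervocalic voicing: voiceless stops become voiced between vowels. /t/ is underlying.
So 'leaf' = /ɣuŋit/.

/ɣuŋit/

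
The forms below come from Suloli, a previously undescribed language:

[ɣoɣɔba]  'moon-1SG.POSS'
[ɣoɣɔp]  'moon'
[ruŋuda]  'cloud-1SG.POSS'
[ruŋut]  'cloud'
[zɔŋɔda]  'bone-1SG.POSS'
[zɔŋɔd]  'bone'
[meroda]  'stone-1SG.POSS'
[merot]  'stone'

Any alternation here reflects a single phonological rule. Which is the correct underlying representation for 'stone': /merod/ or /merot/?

/merot/

'stone' shows [d] ~ [t] at the end of the stem ([meroda] vs [merot]).
But 'bone' keeps [d] in both environments ([zɔŋɔda], [zɔŋɔd]), so there is no rule changing /d/ to [t] in isolation.
So /t/ is underlying, and a rule of intervocalic voicing — voiceless stops become voiced between vowels — gives [d].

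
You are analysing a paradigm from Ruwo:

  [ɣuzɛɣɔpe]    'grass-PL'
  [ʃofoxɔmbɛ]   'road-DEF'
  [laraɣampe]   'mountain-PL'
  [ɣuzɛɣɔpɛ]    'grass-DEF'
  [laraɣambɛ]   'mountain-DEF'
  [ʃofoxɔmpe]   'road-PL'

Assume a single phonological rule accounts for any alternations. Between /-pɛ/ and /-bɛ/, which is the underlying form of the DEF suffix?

/-bɛ/

The DEF morpheme has two allomorphs, [-bɛ] and [-pɛ].
The PL suffix, which begins with [p], is invariant after every stem; so [p] is not altered by any rule here.
The DEF suffix is therefore /-bɛ/ underlyingly, with post-vocalic devoicing: voiced stops become voiceless after a vowel.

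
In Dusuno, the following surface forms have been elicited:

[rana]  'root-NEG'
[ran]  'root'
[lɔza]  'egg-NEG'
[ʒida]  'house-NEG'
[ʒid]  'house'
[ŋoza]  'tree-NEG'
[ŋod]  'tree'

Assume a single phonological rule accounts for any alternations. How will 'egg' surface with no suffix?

[lɔd]

'tree' shows [z] ~ [d] at the end of the stem ([ŋoza] vs [ŋod]).
If /d/ were underlying and a rule turned it into [z] before the NEG suffix, 'house' would also alternate; but it has [d] in both [ʒida] and [ʒid].
So /z/ is underlying, and a rule of word-final hardening — voiced fricatives become stops word-finally — gives [d].
The one attested form of 'egg', [lɔza], shows underlying /lɔz/. Applying the same rule word-finally gives [lɔd].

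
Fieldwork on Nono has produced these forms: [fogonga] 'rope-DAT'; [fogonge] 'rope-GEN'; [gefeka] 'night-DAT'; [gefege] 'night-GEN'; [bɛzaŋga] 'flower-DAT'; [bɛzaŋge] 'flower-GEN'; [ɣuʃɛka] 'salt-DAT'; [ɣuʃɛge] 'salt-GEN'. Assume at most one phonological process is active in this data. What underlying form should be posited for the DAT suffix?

The DAT morpheme has two allomorphs, [-ga] and [-ka].
By contrast the GEN suffix keeps its initial [g] throughout — that segment must be underlying.
The DAT suffix is therefore /-ka/ underlyingly, with post-nasal voicing: voiceless stops become voiced after a nasal.

/-ka/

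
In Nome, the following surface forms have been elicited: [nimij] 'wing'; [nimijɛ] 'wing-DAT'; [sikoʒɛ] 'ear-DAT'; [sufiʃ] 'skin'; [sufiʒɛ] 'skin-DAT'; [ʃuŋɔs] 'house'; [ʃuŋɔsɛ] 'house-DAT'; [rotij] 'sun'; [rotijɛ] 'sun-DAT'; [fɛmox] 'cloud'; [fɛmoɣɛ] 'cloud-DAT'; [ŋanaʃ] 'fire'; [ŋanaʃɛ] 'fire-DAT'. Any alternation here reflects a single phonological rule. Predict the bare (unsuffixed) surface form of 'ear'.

The root 'skin' surfaces as [sufiʃ] and [sufiʒɛ], with a stem-final [ʃ] ~ [ʒ] alternation.
But 'fire' keeps [ʃ] in both environments ([ŋanaʃ], [ŋanaʃɛ]), so there is no rule changing /ʃ/ to [ʒ] before the DAT suffix.
So /ʒ/ is underlying, and a rule of word-final obstruent devoicing — voiced obstruents become voiceless word-finally — gives [ʃ].
The one attested form of 'ear', [sikoʒɛ], shows underlying /sikoʒ/. Applying the same rule word-finally gives [sikoʃ].

[sikoʃ]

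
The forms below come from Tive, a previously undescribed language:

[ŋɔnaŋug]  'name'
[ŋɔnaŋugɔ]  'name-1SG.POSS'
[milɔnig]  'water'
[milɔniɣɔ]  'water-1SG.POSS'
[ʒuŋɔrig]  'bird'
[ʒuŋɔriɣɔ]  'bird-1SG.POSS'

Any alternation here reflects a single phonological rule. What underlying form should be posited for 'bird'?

The stem for 'bird' ends in [g] in [ʒuŋɔrig] but [ɣ] in [ʒuŋɔriɣɔ].
If /g/ were underlying and a rule turned it into [ɣ] before the 1SG.POSS suffix, 'name' would also alternate; but it has [g] in both [ŋɔnaŋug] and [ŋɔnaŋugɔ].
So /ɣ/ is underlying, and a rule of word-final hardening — voiced fricatives become stops word-finally — gives [g].

/ʒuŋɔriɣ/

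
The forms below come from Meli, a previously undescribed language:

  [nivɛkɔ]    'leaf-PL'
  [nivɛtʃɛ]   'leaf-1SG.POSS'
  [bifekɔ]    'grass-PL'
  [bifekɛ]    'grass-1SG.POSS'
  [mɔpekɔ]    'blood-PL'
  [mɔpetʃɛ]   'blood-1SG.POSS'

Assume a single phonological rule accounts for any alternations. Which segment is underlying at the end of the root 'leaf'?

/tʃ/

The root 'leaf' surfaces as [nivɛkɔ] and [nivɛtʃɛ], with a stem-final [k] ~ [tʃ] alternation.
Compare 'grass', with invariant [k] in [bifekɔ] and [bifekɛ]: an analysis with underlying /k/ and a rule producing [tʃ] before the 1SG.POSS suffix would wrongly predict alternation here too.
So /tʃ/ is underlying, and a rule of depalatalization — palato-alveolar /tʃ/ becomes [k] when no front vowel follows — gives [k].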